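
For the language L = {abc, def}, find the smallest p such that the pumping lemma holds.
p = 4

For a finite language L, the pumping lemma holds vacuously if p > max|s| for s ∈ L.

The longest string in L = {abc, def} has length 3.
If p = 4, then no string s ∈ L has |s| ≥ p, so the condition is vacuously true.

The minimum pumping length is p = 4.

Why no smaller p works: for any p ≤ 3, the longest string s ∈ L has |s| = 3 ≥ p, so it would
have to be pumpable; but pumping up (i = 2, 3, ...) produces ever longer strings, which cannot all lie in the
finite language L. So the pumping property fails for every p ≤ 3.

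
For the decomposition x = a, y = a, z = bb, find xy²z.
aaabb

Given x = 'a', y = 'a', z = 'bb' and i = 2:

xy^2z = x + y·y·...·y (2 times) + z
       = 'a' + 'a'^2 + 'bb'
       = 'a' + 'aa' + 'bb'
       = 'aaabb'

The pumped string is 'aaabb' with length 5.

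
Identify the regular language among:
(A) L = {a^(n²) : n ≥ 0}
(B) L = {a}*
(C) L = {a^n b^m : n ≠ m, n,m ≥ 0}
(B) {a}*

(B) L = {a}* is regular.

This can be recognized by a finite automaton (DFA/NFA).
Regular expressions like {a}* define regular languages.

The other choices are not regular:
- {a^(n²) : n ≥ 0}: After pumping, length is no longer a perfect square
- {a^n b^m : n ≠ m, n,m ≥ 0}: After pumping a's, we can make n = m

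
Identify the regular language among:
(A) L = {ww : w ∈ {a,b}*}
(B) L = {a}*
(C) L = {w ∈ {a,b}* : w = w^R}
(B) {a}*

(B) L = {a}* is regular.

This can be recognized by a finite automaton (DFA/NFA).
Regular expressions like {a}* define regular languages.

The other choices are not regular:
- {ww : w ∈ {a,b}*}: After pumping, the two halves no longer match
- {w ∈ {a,b}* : w = w^R}: After pumping, the string is no longer symmetric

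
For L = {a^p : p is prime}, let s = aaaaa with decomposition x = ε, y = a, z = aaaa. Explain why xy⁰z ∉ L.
xy⁰z = aaaa ∉ L

Pumping with i = 0 replaces y = a by y⁰ = ε:
- Original: s = xyz = aaaaa; aaaaa has length 5, which is prime, so it is in L
- Pumped: xy⁰z = ε · ε · aaaa = aaaa
- aaaa has length 4 = 2 × 2, which is not prime, so it is not in L

The pumping lemma would require xy⁰z ∈ L, so this decomposition yields a contradiction.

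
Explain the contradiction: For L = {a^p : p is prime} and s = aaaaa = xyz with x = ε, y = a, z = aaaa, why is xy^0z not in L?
xy⁰z = aaaa ∉ L

Pumping with i = 0 replaces y = a by y⁰ = ε:
- Original: s = xyz = aaaaa; aaaaa has length 5, which is prime, so it is in L
- Pumped: xy⁰z = ε · ε · aaaa = aaaa
- aaaa has length 4 = 2 × 2, which is not prime, so it is not in L

The pumping lemma would require xy⁰z ∈ L, so this decomposition yields a contradiction.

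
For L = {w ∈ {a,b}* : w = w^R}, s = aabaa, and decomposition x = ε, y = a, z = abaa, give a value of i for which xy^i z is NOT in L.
i = 2

xy²z = ε · aa · abaa = aaabaa; aaabaa reversed is aabaaa ≠ aaabaa, so it is not a palindrome and is not in L.
(Other choices also work, e.g. i = 0, 3; only i = 1 is guaranteed to stay in L since xy¹z = s.)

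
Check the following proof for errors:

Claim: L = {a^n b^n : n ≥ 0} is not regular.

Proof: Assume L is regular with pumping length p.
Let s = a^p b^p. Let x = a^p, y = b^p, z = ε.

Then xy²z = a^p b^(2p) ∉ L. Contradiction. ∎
The proof is INCORRECT.

Error: The decomposition violates |xy| ≤ p.
With x = a^p and y = b^p, we have |xy| = 2p > p.
The pumping lemma requires |xy| ≤ p, so y must be within the first p characters.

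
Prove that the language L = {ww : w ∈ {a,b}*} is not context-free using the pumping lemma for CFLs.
Assume for contradiction that L is context-free, and let p ≥ 1 be the pumping length given by the pumping lemma for CFLs.
Choose s = a^p b^p a^p b^p. Then s ∈ L (take w = a^p b^p) and |s| = 4p ≥ p.
By the CFL pumping lemma, s = uvxyz for some u, v, x, y, z with |vxy| ≤ p, |vy| ≥ 1, and uv^i xy^i z ∈ L for every i ≥ 0.

Write s as four blocks A₁ B₁ A₂ B₂ with A₁ = A₂ = a^p and B₁ = B₂ = b^p. Since |vxy| ≤ p, the window vxy lies inside at most two adjacent blocks. Take i = 0 and let t = uxz, so |t| = 4p − |vy| with 1 ≤ |vy| ≤ p. If |t| is odd, t ∉ L immediately, so assume |vy| is even (hence |vy| ≥ 2) and |t|/2 = 2p − |vy|/2, which satisfies p ≤ |t|/2 ≤ 2p − 1.

Case 1 (vxy inside A₁B₁): t = a^(p−j) b^(p−l) a^p b^p with j + l = |vy|. The second half of t has length < 2p, so it is a suffix of the trailing a^p b^p and ends in b; the first half is a^(p−j) b^(p−l) a^((j+l)/2), which ends in a because (j+l)/2 ≥ 1. The halves differ, so t ∉ L.

Case 2 (vxy inside B₁A₂, straddling the middle): t = a^p b^(p−j) a^(p−l) b^p with j + l = |vy|. If t = ww, then w is a prefix of t of length ≥ p, so w begins with a^p; and w is a suffix of t of length ≥ p, so w ends with b^p. That forces |w| ≥ 2p, contradicting |w| = |t|/2 ≤ 2p − 1. So t ∉ L.

Case 3 (vxy inside A₂B₂): t = a^p b^p a^(p−j) b^(p−l) with j + l = |vy|. The first half of t is a prefix of a^p b^p, so it begins with a; the second half is b^((j+l)/2) a^(p−j) b^(p−l), which begins with b. The halves differ, so t ∉ L.

In every case uv⁰xy⁰z = uxz ∉ L.

This contradicts the CFL pumping lemma, which requires uv^i xy^i z ∈ L for all i ≥ 0.
Hence L = {ww : w ∈ {a,b}*} is not context-free. ∎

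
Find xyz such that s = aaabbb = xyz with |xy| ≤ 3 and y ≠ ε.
x = 'a', y = 'a', z = 'abbb'

For s = aaabbb and p = 3, one valid decomposition is:
- x = 'a' (length 1)
- y = 'a' (length 1)
- z = 'abbb' (length 4)

Verification:
- xyz = 'a' + 'a' + 'abbb' = aaabbb ✓
- |xy| = 2 ≤ 3 ✓
- |y| = 1 > 0 ✓

All pumping lemma constraints are satisfied.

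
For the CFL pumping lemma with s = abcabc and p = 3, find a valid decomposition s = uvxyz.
u='ab', v='c', x='a', y='b', z='c'

For s = abcabc with pumping length p = 3:

One valid decomposition:
- u = 'ab'
- v = 'c'
- x = 'a'
- y = 'b'
- z = 'c'

Verification:
- uvxyz = 'ab' + 'c' + 'a' + 'b' + 'c' = abcabc ✓
- |vxy| = |'cab'| = 3 ≤ 3 ✓
- |vy| = |'cb'| = 2 > 0 ✓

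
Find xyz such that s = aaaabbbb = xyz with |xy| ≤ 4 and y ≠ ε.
x = '', y = 'a', z = 'aaabbbb'

For s = aaaabbbb and p = 4, one valid decomposition is:
- x = '' (length 0)
- y = 'a' (length 1)
- z = 'aaabbbb' (length 7)

Verification:
- xyz = '' + 'a' + 'aaabbbb' = aaaabbbb ✓
- |xy| = 1 ≤ 4 ✓
- |y| = 1 > 0 ✓

All pumping lemma constraints are satisfied.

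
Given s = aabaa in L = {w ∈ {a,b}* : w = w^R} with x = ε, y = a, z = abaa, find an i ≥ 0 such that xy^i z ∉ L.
i = 2

xy²z = ε · aa · abaa = aaabaa; aaabaa reversed is aabaaa ≠ aaabaa, so it is not a palindrome and is not in L.
(Other choices also work, e.g. i = 0, 3; only i = 1 is guaranteed to stay in L since xy¹z = s.)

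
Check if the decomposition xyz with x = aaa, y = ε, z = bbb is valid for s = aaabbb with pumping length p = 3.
Violated: |y| > 0

The decomposition x = aaa, y = ε, z = bbb for s = aaabbb with p = 3
violates the constraint: |y| > 0

|y| = 0, but the pumping lemma requires |y| > 0 (y must be non-empty).

Pumping lemma constraints:
1. xyz = s (decomposition is valid)
2. |xy| ≤ p
3. |y| > 0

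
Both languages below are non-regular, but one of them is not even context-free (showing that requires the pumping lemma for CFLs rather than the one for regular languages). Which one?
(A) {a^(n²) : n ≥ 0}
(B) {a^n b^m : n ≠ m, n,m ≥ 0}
(A) {a^(n²) : n ≥ 0}

(A) {a^(n²) : n ≥ 0} requires the CFL pumping lemma.

- {a^n b^m : n ≠ m, n,m ≥ 0} is context-free (but not regular)
  • Can be shown non-regular with the regular pumping lemma
  • After pumping a's, we can make n = m

- {a^(n²) : n ≥ 0} is NOT context-free
  • Requires the CFL pumping lemma to prove
  • Gaps between squares grow unboundedly

The CFL pumping lemma is "stronger" in that it can prove non-membership
in the larger class of context-free languages.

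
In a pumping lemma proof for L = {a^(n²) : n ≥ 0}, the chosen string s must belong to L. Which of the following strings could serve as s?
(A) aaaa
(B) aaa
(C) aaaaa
(A) aaaa

The pumping lemma is applied to a string s that lies in L, so first check membership of each option:
- (A) aaaa has length 4 = 2², a perfect square, so it is in L ✓
- (B) aaa has length 3, strictly between 1² = 1 and 2² = 4, so it is not in L ✗
- (C) aaaaa has length 5, strictly between 2² = 4 and 3² = 9, so it is not in L ✗

Only (A) aaaa is in L, so it is the only candidate that could play the role of s.
(In a complete proof one picks s in terms of the pumping length p so that |s| ≥ p is guaranteed; a fixed string like aaaa illustrates the shape of such an s.)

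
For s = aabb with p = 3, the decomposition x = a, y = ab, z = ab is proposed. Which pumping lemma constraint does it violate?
Violated: xyz = s

The decomposition x = a, y = ab, z = ab for s = aabb with p = 3
violates the constraint: xyz = s

xyz = 'a' + 'ab' + 'ab' = 'aabab' ≠ 'aabb' = s. The decomposition doesn't reconstruct s.

Pumping lemma constraints:
1. xyz = s (decomposition is valid)
2. |xy| ≤ p
3. |y| > 0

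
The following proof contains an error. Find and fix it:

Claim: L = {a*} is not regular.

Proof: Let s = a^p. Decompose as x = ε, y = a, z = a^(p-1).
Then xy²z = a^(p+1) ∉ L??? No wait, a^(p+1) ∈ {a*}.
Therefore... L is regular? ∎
Error: The proof attempts to show a*  is not regular, but a* IS regular!

Correction: a* is a regular language (recognized by a simple DFA with one accepting state and self-loop on 'a'). The pumping lemma can only prove non-regularity, not regularity. For regular languages, pumping always works.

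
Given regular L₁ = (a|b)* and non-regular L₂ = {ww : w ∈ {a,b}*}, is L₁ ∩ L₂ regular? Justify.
No — L₁ ∩ L₂ is not regular.

(a|b)* is all strings over {a,b}, so L₁ ∩ L₂ = {ww : w ∈ {a,b}*} = L₂ itself, which is not regular (pump s = a^p b a^p b).

Note that the bare facts "L₁ regular, L₂ non-regular" do not settle the question by themselves: the closure of regular languages under ∪, ∩, complement and difference applies only when BOTH operands are regular. With a non-regular operand the result can come out regular or non-regular depending on the specific languages, so one has to work out L₁ ∩ L₂ for this particular pair, as above.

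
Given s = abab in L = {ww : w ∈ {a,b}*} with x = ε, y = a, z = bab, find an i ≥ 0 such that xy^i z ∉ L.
i = 3

xy³z = ε · aaa · bab = aaabab; aaabab has length 6; its halves are aaa and bab, which differ, so it is not in L.
(Other choices also work, e.g. i = 0, 2; only i = 1 is guaranteed to stay in L since xy¹z = s.)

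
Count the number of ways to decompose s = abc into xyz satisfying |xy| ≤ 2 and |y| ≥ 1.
3

For s = 'abc' with pumping length p = 2:

Constraints: |xy| ≤ 2, |y| > 0

Valid decompositions (|xy| ≤ p, |y| ≥ 1):
  • x='', y='a', z='bc'
  • x='a', y='b', z='c'
  • x='', y='ab', z='c'

Total count: 3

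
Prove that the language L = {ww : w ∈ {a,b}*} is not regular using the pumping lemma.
Assume for contradiction that L is regular, and let p ≥ 1 be the pumping length given by the pumping lemma.
Choose s = a^p b a^p b. Then s ∈ L (take w = a^p b) and |s| = 2p + 2 ≥ p.
By the pumping lemma, s = xyz for some x, y, z with |xy| ≤ p, |y| ≥ 1, and xy^i z ∈ L for every i ≥ 0.
Since |xy| ≤ p and the first p symbols of s are all a's, y = a^k for some k with 1 ≤ k ≤ p.

Take i = 2: t = xy²z = a^(p + k) b a^p b.
Suppose t = uu for some string u. The string t contains exactly two b's and ends in b, so u contains exactly one b and ends in b; hence u = a^j b for some j, and uu = a^j b a^j b. Comparing with t = a^(p + k) b a^p b forces j = p + k (first block) and j = p (second block), which is impossible since k ≥ 1. So t ∉ L.

This contradicts the pumping lemma, which requires xy^i z ∈ L for all i ≥ 0.
Hence L = {ww : w ∈ {a,b}*} is not regular. ∎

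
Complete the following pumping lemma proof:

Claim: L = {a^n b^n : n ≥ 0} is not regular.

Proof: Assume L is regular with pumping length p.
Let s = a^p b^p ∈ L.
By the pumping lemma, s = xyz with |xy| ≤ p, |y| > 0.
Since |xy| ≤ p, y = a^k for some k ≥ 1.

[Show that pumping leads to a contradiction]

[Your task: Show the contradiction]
Consider xy²z = a^(p+k) b^p.

Since k ≥ 1, we have p + k > p.
So xy²z has more a's than b's: (p+k) a's vs p b's.
This means xy²z ∉ L because a^n b^n requires equal counts.

This contradicts the pumping lemma which states xy²z ∈ L.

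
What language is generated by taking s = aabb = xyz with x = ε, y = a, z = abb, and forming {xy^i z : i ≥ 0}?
{xy^i z : i ≥ 0} = {a^(i+1) b^2 : i ≥ 0} = {abb, aabb, aaabb, ...}

With x = ε, y = a, z = abb: Starting with aabb and pumping the first 'a' (z = abb keeps the second 'a'), we get strings with i+1 a's followed by 2 b's for i = 0, 1, 2, ...; note bb is not produced because z always contributes one a.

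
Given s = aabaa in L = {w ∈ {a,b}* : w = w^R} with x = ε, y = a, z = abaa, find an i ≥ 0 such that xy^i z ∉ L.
i = 2

xy²z = ε · aa · abaa = aaabaa; aaabaa reversed is aabaaa ≠ aaabaa, so it is not a palindrome and is not in L.
(Other choices also work, e.g. i = 0, 3; only i = 1 is guaranteed to stay in L since xy¹z = s.)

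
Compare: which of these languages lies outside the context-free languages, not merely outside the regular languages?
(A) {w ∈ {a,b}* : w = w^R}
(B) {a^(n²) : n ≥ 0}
(B) {a^(n²) : n ≥ 0}

(B) {a^(n²) : n ≥ 0} requires the CFL pumping lemma.

- {w ∈ {a,b}* : w = w^R} is context-free (but not regular)
  • Can be shown non-regular with the regular pumping lemma
  • After pumping, the string is no longer symmetric

- {a^(n²) : n ≥ 0} is NOT context-free
  • Requires the CFL pumping lemma to prove
  • Gaps between squares grow unboundedly

The CFL pumping lemma is "stronger" in that it can prove non-membership
in the larger class of context-free languages.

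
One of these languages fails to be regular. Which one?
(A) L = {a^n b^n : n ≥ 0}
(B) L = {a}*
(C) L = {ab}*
(A) {a^n b^n : n ≥ 0}

(A) L = {a^n b^n : n ≥ 0} is NOT regular.

The pumping lemma can be used to prove this:
After pumping, the number of a's and b's become unequal

The other languages are regular because they can be recognized by finite automata.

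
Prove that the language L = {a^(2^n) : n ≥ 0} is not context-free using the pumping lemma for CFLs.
Assume for contradiction that L is context-free, and let p ≥ 1 be the pumping length given by the pumping lemma for CFLs.
Choose s = a^(2^p). Then s ∈ L and |s| = 2^p ≥ p.
By the CFL pumping lemma, s = uvxyz for some u, v, x, y, z with |vxy| ≤ p, |vy| ≥ 1, and uv^i xy^i z ∈ L for every i ≥ 0.
All symbols are a's, so only lengths matter: let k = |vy|, with 1 ≤ k ≤ |vxy| ≤ p < 2^p.

Take i = 2: |uv²xy²z| = 2^p + k, and 2^p < 2^p + k < 2^p + 2^p = 2^(p+1).
So the length lies strictly between consecutive powers of two and is not a power of 2; uv²xy²z ∉ L.

This contradicts the CFL pumping lemma, which requires uv^i xy^i z ∈ L for all i ≥ 0.
Hence L = {a^(2^n) : n ≥ 0} is not context-free. ∎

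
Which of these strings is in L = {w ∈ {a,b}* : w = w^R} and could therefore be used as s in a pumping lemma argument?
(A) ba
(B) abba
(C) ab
(B) abba

The pumping lemma is applied to a string s that lies in L, so first check membership of each option:
- (A) ba reversed is ab ≠ ba, so it is not a palindrome and is not in L ✗
- (B) abba reversed is abba, the same string, so it is a palindrome and is in L ✓
- (C) ab reversed is ba ≠ ab, so it is not a palindrome and is not in L ✗

Only (B) abba is in L, so it is the only candidate that could play the role of s.
(In a complete proof one picks s in terms of the pumping length p so that |s| ≥ p is guaranteed; a fixed string like abba illustrates the shape of such an s.)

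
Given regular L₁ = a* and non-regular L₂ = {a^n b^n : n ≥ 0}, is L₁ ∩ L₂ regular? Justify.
Yes — L₁ ∩ L₂ is regular.

A string of a* contains no b's, and the only string of {a^n b^n} with no b's is ε (n = 0). So L₁ ∩ L₂ = {ε}, a finite language, which is regular.

Note that the bare facts "L₁ regular, L₂ non-regular" do not settle the question by themselves: the closure of regular languages under ∪, ∩, complement and difference applies only when BOTH operands are regular. With a non-regular operand the result can come out regular or non-regular depending on the specific languages, so one has to work out L₁ ∩ L₂ for this particular pair, as above.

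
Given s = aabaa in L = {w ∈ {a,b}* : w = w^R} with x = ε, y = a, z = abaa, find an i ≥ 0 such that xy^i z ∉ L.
i = 2

xy²z = ε · aa · abaa = aaabaa; aaabaa reversed is aabaaa ≠ aaabaa, so it is not a palindrome and is not in L.
(Other choices also work, e.g. i = 0, 3; only i = 1 is guaranteed to stay in L since xy¹z = s.)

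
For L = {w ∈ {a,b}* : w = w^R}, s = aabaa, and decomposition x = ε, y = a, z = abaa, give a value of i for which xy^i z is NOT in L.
i = 0

xy⁰z = ε · ε · abaa = abaa; abaa reversed is aaba ≠ abaa, so it is not a palindrome and is not in L.
(Other choices also work, e.g. i = 2, 3; only i = 1 is guaranteed to stay in L since xy¹z = s.)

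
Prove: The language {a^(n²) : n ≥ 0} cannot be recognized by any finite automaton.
Assume for contradiction that L is regular, and let p ≥ 1 be the pumping length given by the pumping lemma.
Choose s = a^(p²). Then s ∈ L and |s| = p² ≥ p.
By the pumping lemma, s = xyz for some x, y, z with |xy| ≤ p, |y| ≥ 1, and xy^i z ∈ L for every i ≥ 0.
Here y = a^k for some k with 1 ≤ k ≤ |xy| ≤ p.

Take i = 2: |xy²z| = p² + k.
Now p² < p² + k ≤ p² + p < p² + 2p + 1 = (p + 1)².
So |xy²z| lies strictly between the consecutive squares p² and (p + 1)², hence is not a perfect square, and xy²z ∉ L.

This contradicts the pumping lemma, which requires xy^i z ∈ L for all i ≥ 0.
Hence L = {a^(n²) : n ≥ 0} is not regular. ∎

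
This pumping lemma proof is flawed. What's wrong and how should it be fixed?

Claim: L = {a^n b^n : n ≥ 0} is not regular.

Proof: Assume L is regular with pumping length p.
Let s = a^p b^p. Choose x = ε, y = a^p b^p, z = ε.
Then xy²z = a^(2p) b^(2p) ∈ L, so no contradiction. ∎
Error: The decomposition violates |xy| ≤ p. With y = a^p b^p, |xy| = |y| = 2p > p. (The proof also miscomputes xy²z, which would be a^p b^p a^p b^p rather than a^(2p) b^(2p), and it wrongly treats one harmless decomposition as settling the matter — the prover does not get to choose the decomposition.)

Correction: The pumping lemma requires |xy| ≤ p, and the argument must handle every decomposition satisfying |xy| ≤ p, |y| ≥ 1. Since s starts with p a's, any such y consists only of a's, say y = a^k with k ≥ 1. Then xy²z = a^(p+k) b^p has unequal numbers of a's and b's, so xy²z ∉ L — the required contradiction.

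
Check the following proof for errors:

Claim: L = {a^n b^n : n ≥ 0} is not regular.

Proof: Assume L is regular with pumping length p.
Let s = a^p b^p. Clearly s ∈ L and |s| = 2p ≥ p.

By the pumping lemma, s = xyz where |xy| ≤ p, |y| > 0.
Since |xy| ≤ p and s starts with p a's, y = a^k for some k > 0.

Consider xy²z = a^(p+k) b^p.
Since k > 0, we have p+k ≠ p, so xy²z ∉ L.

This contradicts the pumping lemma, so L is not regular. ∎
The proof is correct.

This proof is valid because:
1. The string s = a^p b^p is correctly in L
2. The decomposition analysis is correct: y must consist only of a's
3. The contradiction is valid: pumping increases a's but not b's
4. The conclusion follows logically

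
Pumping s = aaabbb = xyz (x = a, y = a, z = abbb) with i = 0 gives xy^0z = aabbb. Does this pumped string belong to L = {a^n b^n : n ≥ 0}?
No

xy⁰z = a · ε · abbb = aabbb.
aabbb has 2 a's and 3 b's; 2 ≠ 3, so it is not in L.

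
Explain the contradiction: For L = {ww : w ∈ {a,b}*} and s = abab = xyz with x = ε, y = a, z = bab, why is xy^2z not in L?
xy²z = aabab ∉ L

Pumping with i = 2 replaces y = a by y² = aa:
- Original: s = xyz = abab; abab splits into halves ab · ab, which are equal, so it is in L (w = ab)
- Pumped: xy²z = ε · aa · bab = aabab
- aabab has odd length 5, so it cannot be written as ww and is not in L

The pumping lemma would require xy²z ∈ L, so this decomposition yields a contradiction.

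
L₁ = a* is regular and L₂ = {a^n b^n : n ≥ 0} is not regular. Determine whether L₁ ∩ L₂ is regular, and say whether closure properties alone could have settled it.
Yes — L₁ ∩ L₂ is regular.

A string of a* contains no b's, and the only string of {a^n b^n} with no b's is ε (n = 0). So L₁ ∩ L₂ = {ε}, a finite language, which is regular.

Note that the bare facts "L₁ regular, L₂ non-regular" do not settle the question by themselves: the closure of regular languages under ∪, ∩, complement and difference applies only when BOTH operands are regular. With a non-regular operand the result can come out regular or non-regular depending on the specific languages, so one has to work out L₁ ∩ L₂ for this particular pair, as above.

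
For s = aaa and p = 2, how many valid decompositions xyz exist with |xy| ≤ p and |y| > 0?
3

For s = 'aaa' with pumping length p = 2:

Constraints: |xy| ≤ 2, |y| > 0

Valid decompositions (|xy| ≤ p, |y| ≥ 1):
  • x='', y='a', z='aa'
  • x='a', y='a', z='a'
  • x='', y='aa', z='a'

Total count: 3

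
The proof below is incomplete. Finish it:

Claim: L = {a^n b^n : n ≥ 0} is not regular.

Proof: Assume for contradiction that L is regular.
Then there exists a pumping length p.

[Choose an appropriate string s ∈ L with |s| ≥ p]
s = a^p b^p

This string is in L (has equal a's and b's) and has length 2p ≥ p.
Any decomposition xyz with |xy| ≤ p means y consists only of a's,
so pumping will unbalance the counts.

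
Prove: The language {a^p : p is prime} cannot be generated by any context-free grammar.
Assume for contradiction that L is context-free, and let p ≥ 1 be the pumping length given by the pumping lemma for CFLs.
Choose a prime q with q ≥ p and let s = a^q. Then s ∈ L and |s| = q ≥ p.
By the CFL pumping lemma, s = uvxyz for some u, v, x, y, z with |vxy| ≤ p, |vy| ≥ 1, and uv^i xy^i z ∈ L for every i ≥ 0.
All symbols are a's, so only lengths matter: let k = |vy|, with 1 ≤ k ≤ p. Then |uv^i xy^i z| = q + (i − 1)k.

Take i = q + 1: the length is q + qk = q(k + 1).
Both factors satisfy q ≥ 2 and k + 1 ≥ 2, so q(k + 1) is composite and uv^(q+1) xy^(q+1) z ∉ L.

This contradicts the CFL pumping lemma, which requires uv^i xy^i z ∈ L for all i ≥ 0.
Hence L = {a^p : p is prime} is not context-free. ∎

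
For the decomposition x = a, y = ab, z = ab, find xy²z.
aababab

Given x = 'a', y = 'ab', z = 'ab' and i = 2:

xy^2z = x + y·y·...·y (2 times) + z
       = 'a' + 'ab'^2 + 'ab'
       = 'a' + 'abab' + 'ab'
       = 'aababab'

The pumped string is 'aababab' with length 7.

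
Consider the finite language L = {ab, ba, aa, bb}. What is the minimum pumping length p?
p = 3

For a finite language L, the pumping lemma holds vacuously if p > max|s| for s ∈ L.

The longest string in L = {ab, ba, aa, bb} has length 2.
If p = 3, then no string s ∈ L has |s| ≥ p, so the condition is vacuously true.

The minimum pumping length is p = 3.

Why no smaller p works: for any p ≤ 2, the longest string s ∈ L has |s| = 2 ≥ p, so it would
have to be pumpable; but pumping up (i = 2, 3, ...) produces ever longer strings, which cannot all lie in the
finite language L. So the pumping property fails for every p ≤ 2.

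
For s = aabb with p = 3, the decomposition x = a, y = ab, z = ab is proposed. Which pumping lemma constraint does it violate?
Violated: xyz = s

The decomposition x = a, y = ab, z = ab for s = aabb with p = 3
violates the constraint: xyz = s

xyz = 'a' + 'ab' + 'ab' = 'aabab' ≠ 'aabb' = s. The decomposition doesn't reconstruct s.

Pumping lemma constraints:
1. xyz = s (decomposition is valid)
2. |xy| ≤ p
3. |y| > 0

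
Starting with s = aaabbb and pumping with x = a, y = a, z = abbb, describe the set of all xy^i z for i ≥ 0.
{xy^i z : i ≥ 0} = {a^(2+i) b^3 : i ≥ 0} = {aabbb, aaabbb, aaaabbb, ...}

With x = a, y = a, z = abbb: Starting with aaabbb and pumping the second 'a', we get strings with 2+i a's followed by 3 b's for i = 0, 1, 2, ...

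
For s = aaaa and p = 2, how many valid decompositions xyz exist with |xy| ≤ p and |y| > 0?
3

For s = 'aaaa' with pumping length p = 2:

Constraints: |xy| ≤ 2, |y| > 0

Valid decompositions (|xy| ≤ p, |y| ≥ 1):
  • x='', y='a', z='aaa'
  • x='a', y='a', z='aa'
  • x='', y='aa', z='aa'

Total count: 3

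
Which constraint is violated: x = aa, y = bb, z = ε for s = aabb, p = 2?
Violated: |xy| ≤ p

The decomposition x = aa, y = bb, z = ε for s = aabb with p = 2
violates the constraint: |xy| ≤ p

|xy| = |aabb| = 4 > 2 = p. The decomposition puts too many characters in xy.

Pumping lemma constraints:
1. xyz = s (decomposition is valid)
2. |xy| ≤ p
3. |y| > 0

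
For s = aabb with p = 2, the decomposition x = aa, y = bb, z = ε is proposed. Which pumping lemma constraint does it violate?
Violated: |xy| ≤ p

The decomposition x = aa, y = bb, z = ε for s = aabb with p = 2
violates the constraint: |xy| ≤ p

|xy| = |aabb| = 4 > 2 = p. The decomposition puts too many characters in xy.

Pumping lemma constraints:
1. xyz = s (decomposition is valid)
2. |xy| ≤ p
3. |y| > 0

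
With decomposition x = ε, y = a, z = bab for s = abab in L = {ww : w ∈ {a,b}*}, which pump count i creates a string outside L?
i = 2

xy²z = ε · aa · bab = aabab; aabab has odd length 5, so it cannot be written as ww and is not in L.
(Other choices also work, e.g. i = 0, 3; only i = 1 is guaranteed to stay in L since xy¹z = s.)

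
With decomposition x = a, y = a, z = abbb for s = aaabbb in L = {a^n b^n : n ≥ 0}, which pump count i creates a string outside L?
i = 3

xy³z = a · aaa · abbb = aaaaabbb; aaaaabbb has 5 a's and 3 b's; 5 ≠ 3, so it is not in L.
(Other choices also work, e.g. i = 0, 2; only i = 1 is guaranteed to stay in L since xy¹z = s.)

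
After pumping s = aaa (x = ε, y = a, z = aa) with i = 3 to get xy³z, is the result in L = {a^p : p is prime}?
Yes

xy³z = ε · aaa · aa = aaaaa.
aaaaa has length 5, which is prime, so it is in L.
(A single pumped string landing in L is not a contradiction by itself; a non-regularity proof needs some i for which xy^i z ∉ L, for every admissible decomposition.)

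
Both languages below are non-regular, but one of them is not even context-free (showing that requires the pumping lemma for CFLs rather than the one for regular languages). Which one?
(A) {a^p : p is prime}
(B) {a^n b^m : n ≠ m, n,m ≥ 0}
(A) {a^p : p is prime}

(A) {a^p : p is prime} requires the CFL pumping lemma.

- {a^n b^m : n ≠ m, n,m ≥ 0} is context-free (but not regular)
  • Can be shown non-regular with the regular pumping lemma
  • After pumping a's, we can make n = m

- {a^p : p is prime} is NOT context-free
  • Requires the CFL pumping lemma to prove
  • The CFL pumping lemma also fails because prime gaps are unbounded

The CFL pumping lemma is "stronger" in that it can prove non-membership
in the larger class of context-free languages.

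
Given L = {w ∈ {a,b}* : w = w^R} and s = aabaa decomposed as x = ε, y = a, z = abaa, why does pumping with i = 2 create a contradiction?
xy²z = aaabaa ∉ L

Pumping with i = 2 replaces y = a by y² = aa:
- Original: s = xyz = aabaa; aabaa reversed is aabaa, the same string, so it is a palindrome and is in L
- Pumped: xy²z = ε · aa · abaa = aaabaa
- aaabaa reversed is aabaaa ≠ aaabaa, so it is not a palindrome and is not in L

The pumping lemma would require xy²z ∈ L, so this decomposition yields a contradiction.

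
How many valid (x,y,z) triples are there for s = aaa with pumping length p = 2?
3

For s = 'aaa' with pumping length p = 2:

Constraints: |xy| ≤ 2, |y| > 0

Valid decompositions (|xy| ≤ p, |y| ≥ 1):
  • x='', y='a', z='aa'
  • x='a', y='a', z='a'
  • x='', y='aa', z='a'

Total count: 3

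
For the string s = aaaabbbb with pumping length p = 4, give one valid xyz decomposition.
x = 'aa', y = 'a', z = 'abbbb'

For s = aaaabbbb and p = 4, one valid decomposition is:
- x = 'aa' (length 2)
- y = 'a' (length 1)
- z = 'abbbb' (length 5)

Verification:
- xyz = 'aa' + 'a' + 'abbbb' = aaaabbbb ✓
- |xy| = 3 ≤ 4 ✓
- |y| = 1 > 0 ✓

All pumping lemma constraints are satisfied.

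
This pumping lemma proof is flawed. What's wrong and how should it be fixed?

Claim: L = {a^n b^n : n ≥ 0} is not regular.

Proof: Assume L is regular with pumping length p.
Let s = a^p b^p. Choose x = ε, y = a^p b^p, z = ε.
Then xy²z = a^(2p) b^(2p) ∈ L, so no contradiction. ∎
Error: The decomposition violates |xy| ≤ p. With y = a^p b^p, |xy| = |y| = 2p > p. (The proof also miscomputes xy²z, which would be a^p b^p a^p b^p rather than a^(2p) b^(2p), and it wrongly treats one harmless decomposition as settling the matter — the prover does not get to choose the decomposition.)

Correction: The pumping lemma requires |xy| ≤ p, and the argument must handle every decomposition satisfying |xy| ≤ p, |y| ≥ 1. Since s starts with p a's, any such y consists only of a's, say y = a^k with k ≥ 1. Then xy²z = a^(p+k) b^p has unequal numbers of a's and b's, so xy²z ∉ L — the required contradiction.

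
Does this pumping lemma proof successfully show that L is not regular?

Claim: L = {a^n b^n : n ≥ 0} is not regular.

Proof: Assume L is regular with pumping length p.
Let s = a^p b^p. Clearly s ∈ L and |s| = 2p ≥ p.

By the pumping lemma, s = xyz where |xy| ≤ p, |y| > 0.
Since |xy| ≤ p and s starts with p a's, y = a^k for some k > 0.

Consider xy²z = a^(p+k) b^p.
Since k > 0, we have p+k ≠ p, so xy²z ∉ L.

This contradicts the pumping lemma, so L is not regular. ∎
The proof is correct.

This proof is valid because:
1. The string s = a^p b^p is correctly in L
2. The decomposition analysis is correct: y must consist only of a's
3. The contradiction is valid: pumping increases a's but not b's
4. The conclusion follows logically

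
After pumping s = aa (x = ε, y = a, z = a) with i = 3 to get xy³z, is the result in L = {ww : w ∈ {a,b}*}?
Yes

xy³z = ε · aaa · a = aaaa.
aaaa splits into halves aa · aa, which are equal, so it is in L (w = aa).
(A single pumped string landing in L is not a contradiction by itself; a non-regularity proof needs some i for which xy^i z ∉ L, for every admissible decomposition.)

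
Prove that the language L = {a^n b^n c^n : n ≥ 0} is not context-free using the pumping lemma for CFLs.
Assume for contradiction that L is context-free, and let p ≥ 1 be the pumping length given by the pumping lemma for CFLs.
Choose s = a^p b^p c^p. Then s ∈ L and |s| = 3p ≥ p.
By the CFL pumping lemma, s = uvxyz for some u, v, x, y, z with |vxy| ≤ p, |vy| ≥ 1, and uv^i xy^i z ∈ L for every i ≥ 0.

Because |vxy| ≤ p, the window vxy cannot contain both an a and a c: any substring of s containing both must include the entire block b^p plus at least one a and one c, so it has length ≥ p + 2 > p.
Hence at least one of the letters a, c does not occur in vy at all.

Take i = 0: the string uxz is obtained from s by deleting |vy| ≥ 1 symbols, so |uxz| = 3p − |vy| < 3p.
But the letter (a or c) that does not occur in vy still occurs exactly p times in uxz. Every string of L with exactly p copies of some letter is a^p b^p c^p, of length 3p. Since |uxz| < 3p, uxz ∉ L.

This contradicts the CFL pumping lemma, which requires uv^i xy^i z ∈ L for all i ≥ 0.
Hence L = {a^n b^n c^n : n ≥ 0} is not context-free. ∎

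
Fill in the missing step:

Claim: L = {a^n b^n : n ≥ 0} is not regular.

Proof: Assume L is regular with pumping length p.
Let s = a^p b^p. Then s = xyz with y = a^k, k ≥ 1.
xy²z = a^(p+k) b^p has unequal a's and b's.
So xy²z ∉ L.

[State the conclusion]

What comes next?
This contradicts the pumping lemma for regular languages,
which guarantees xy^i z ∈ L for all i ≥ 0.

Since our assumption that L is regular leads to a contradiction,
we conclude that L = {a^n b^n : n ≥ 0} is NOT regular. ∎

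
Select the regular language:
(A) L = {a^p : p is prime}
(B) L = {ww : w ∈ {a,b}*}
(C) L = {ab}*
(C) {ab}*

(C) L = {ab}* is regular.

This can be recognized by a finite automaton (DFA/NFA).
Regular expressions like {ab}* define regular languages.

The other choices are not regular:
- {a^p : p is prime}: After pumping, the length becomes composite
- {ww : w ∈ {a,b}*}: After pumping, the two halves no longer match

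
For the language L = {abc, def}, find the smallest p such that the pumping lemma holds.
p = 4

For a finite language L, the pumping lemma holds vacuously if p > max|s| for s ∈ L.

The longest string in L = {abc, def} has length 3.
If p = 4, then no string s ∈ L has |s| ≥ p, so the condition is vacuously true.

The minimum pumping length is p = 4.

Why no smaller p works: for any p ≤ 3, the longest string s ∈ L has |s| = 3 ≥ p, so it would
have to be pumpable; but pumping up (i = 2, 3, ...) produces ever longer strings, which cannot all lie in the
finite language L. So the pumping property fails for every p ≤ 3.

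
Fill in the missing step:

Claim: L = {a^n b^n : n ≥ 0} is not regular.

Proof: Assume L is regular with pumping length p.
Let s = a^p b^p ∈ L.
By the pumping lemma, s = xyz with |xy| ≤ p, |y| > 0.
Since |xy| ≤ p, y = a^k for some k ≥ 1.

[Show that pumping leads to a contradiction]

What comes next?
Consider xy²z = a^(p+k) b^p.

Since k ≥ 1, we have p + k > p.
So xy²z has more a's than b's: (p+k) a's vs p b's.
This means xy²z ∉ L because a^n b^n requires equal counts.

This contradicts the pumping lemma which states xy²z ∈ L.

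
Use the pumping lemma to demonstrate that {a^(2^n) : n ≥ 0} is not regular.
Assume for contradiction that L is regular, and let p ≥ 1 be the pumping length given by the pumping lemma.
Choose s = a^(2^p). Then s ∈ L and |s| = 2^p ≥ p.
By the pumping lemma, s = xyz for some x, y, z with |xy| ≤ p, |y| ≥ 1, and xy^i z ∈ L for every i ≥ 0.
Here y = a^k for some k with 1 ≤ k ≤ |xy| ≤ p, and p < 2^p.

Take i = 2: |xy²z| = 2^p + k.
Now 2^p < 2^p + k ≤ 2^p + p < 2^p + 2^p = 2^(p+1).
So |xy²z| lies strictly between the consecutive powers of two 2^p and 2^(p+1), hence is not a power of 2, and xy²z ∉ L.

This contradicts the pumping lemma, which requires xy^i z ∈ L for all i ≥ 0.
Hence L = {a^(2^n) : n ≥ 0} is not regular. ∎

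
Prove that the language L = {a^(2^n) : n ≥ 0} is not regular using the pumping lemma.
Assume for contradiction that L is regular, and let p ≥ 1 be the pumping length given by the pumping lemma.
Choose s = a^(2^p). Then s ∈ L and |s| = 2^p ≥ p.
By the pumping lemma, s = xyz for some x, y, z with |xy| ≤ p, |y| ≥ 1, and xy^i z ∈ L for every i ≥ 0.
Here y = a^k for some k with 1 ≤ k ≤ |xy| ≤ p, and p < 2^p.

Take i = 2: |xy²z| = 2^p + k.
Now 2^p < 2^p + k ≤ 2^p + p < 2^p + 2^p = 2^(p+1).
So |xy²z| lies strictly between the consecutive powers of two 2^p and 2^(p+1), hence is not a power of 2, and xy²z ∉ L.

This contradicts the pumping lemma, which requires xy^i z ∈ L for all i ≥ 0.
Hence L = {a^(2^n) : n ≥ 0} is not regular. ∎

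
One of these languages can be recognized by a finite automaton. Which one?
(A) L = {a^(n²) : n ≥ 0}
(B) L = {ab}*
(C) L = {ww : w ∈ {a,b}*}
(B) {ab}*

(B) L = {ab}* is regular.

This can be recognized by a finite automaton (DFA/NFA).
Regular expressions like {ab}* define regular languages.

The other choices are not regular:
- {ww : w ∈ {a,b}*}: After pumping, the two halves no longer match
- {a^(n²) : n ≥ 0}: After pumping, length is no longer a perfect square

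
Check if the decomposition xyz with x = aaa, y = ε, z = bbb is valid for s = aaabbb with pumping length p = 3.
Violated: |y| > 0

The decomposition x = aaa, y = ε, z = bbb for s = aaabbb with p = 3
violates the constraint: |y| > 0

|y| = 0, but the pumping lemma requires |y| > 0 (y must be non-empty).

Pumping lemma constraints:
1. xyz = s (decomposition is valid)
2. |xy| ≤ p
3. |y| > 0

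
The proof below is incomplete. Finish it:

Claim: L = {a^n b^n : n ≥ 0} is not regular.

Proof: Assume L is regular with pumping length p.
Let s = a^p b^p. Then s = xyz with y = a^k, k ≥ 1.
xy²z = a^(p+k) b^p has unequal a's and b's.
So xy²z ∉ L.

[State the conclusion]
This contradicts the pumping lemma for regular languages,
which guarantees xy^i z ∈ L for all i ≥ 0.

Since our assumption that L is regular leads to a contradiction,
we conclude that L = {a^n b^n : n ≥ 0} is NOT regular. ∎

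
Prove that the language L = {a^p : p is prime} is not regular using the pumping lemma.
Assume for contradiction that L is regular, and let p ≥ 1 be the pumping length given by the pumping lemma.
Choose a prime q with q ≥ p (one exists because there are infinitely many primes) and let s = a^q. Then s ∈ L and |s| = q ≥ p.
By the pumping lemma, s = xyz for some x, y, z with |xy| ≤ p, |y| ≥ 1, and xy^i z ∈ L for every i ≥ 0.
Here y = a^k for some k with 1 ≤ k ≤ p, and xy^i z = a^(q + (i − 1)k) for every i ≥ 0.

Take i = q + 1: |xy^(q+1) z| = q + qk = q(k + 1).
Both factors satisfy q ≥ 2 and k + 1 ≥ 2, so q(k + 1) is composite, and xy^(q+1) z ∉ L.

This contradicts the pumping lemma, which requires xy^i z ∈ L for all i ≥ 0.
Hence L = {a^p : p is prime} is not regular. ∎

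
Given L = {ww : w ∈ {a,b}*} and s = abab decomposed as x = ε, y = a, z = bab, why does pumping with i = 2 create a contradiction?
xy²z = aabab ∉ L

Pumping with i = 2 replaces y = a by y² = aa:
- Original: s = xyz = abab; abab splits into halves ab · ab, which are equal, so it is in L (w = ab)
- Pumped: xy²z = ε · aa · bab = aabab
- aabab has odd length 5, so it cannot be written as ww and is not in L

The pumping lemma would require xy²z ∈ L, so this decomposition yields a contradiction.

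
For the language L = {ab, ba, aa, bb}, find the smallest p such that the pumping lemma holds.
p = 3

For a finite language L, the pumping lemma holds vacuously if p > max|s| for s ∈ L.

The longest string in L = {ab, ba, aa, bb} has length 2.
If p = 3, then no string s ∈ L has |s| ≥ p, so the condition is vacuously true.

The minimum pumping length is p = 3.

Why no smaller p works: for any p ≤ 2, the longest string s ∈ L has |s| = 2 ≥ p, so it would
have to be pumpable; but pumping up (i = 2, 3, ...) produces ever longer strings, which cannot all lie in the
finite language L. So the pumping property fails for every p ≤ 2.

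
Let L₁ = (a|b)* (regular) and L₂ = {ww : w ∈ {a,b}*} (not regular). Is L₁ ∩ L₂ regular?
No — L₁ ∩ L₂ is not regular.

(a|b)* is all strings over {a,b}, so L₁ ∩ L₂ = {ww : w ∈ {a,b}*} = L₂ itself, which is not regular (pump s = a^p b a^p b).

Note that the bare facts "L₁ regular, L₂ non-regular" do not settle the question by themselves: the closure of regular languages under ∪, ∩, complement and difference applies only when BOTH operands are regular. With a non-regular operand the result can come out regular or non-regular depending on the specific languages, so one has to work out L₁ ∩ L₂ for this particular pair, as above.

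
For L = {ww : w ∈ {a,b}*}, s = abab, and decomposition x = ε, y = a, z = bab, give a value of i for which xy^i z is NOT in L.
i = 2

xy²z = ε · aa · bab = aabab; aabab has odd length 5, so it cannot be written as ww and is not in L.
(Other choices also work, e.g. i = 0, 3; only i = 1 is guaranteed to stay in L since xy¹z = s.)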